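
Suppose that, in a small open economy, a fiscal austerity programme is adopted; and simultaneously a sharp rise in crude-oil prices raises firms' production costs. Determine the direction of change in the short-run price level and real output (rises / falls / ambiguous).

The first event is a negative demand shock: AD shifts left, which by itself pushes P down and Y down.
The second is an adverse supply shock: SRAS shifts left, which by itself pushes P up and Y down.
The two shocks push P in opposite directions, so the effect on P is ambiguous. Both shocks push Y down, so Y falls.

Price level: ambiguous; output: falls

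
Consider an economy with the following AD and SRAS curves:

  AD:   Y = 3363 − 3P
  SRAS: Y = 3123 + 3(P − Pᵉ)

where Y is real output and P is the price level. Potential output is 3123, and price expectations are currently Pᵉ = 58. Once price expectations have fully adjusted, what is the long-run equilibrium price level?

Long-run P = 80

Short run: with Pᵉ = 58, SRAS is Y = 2949 + 3P. Setting AD = SRAS gives 414 = 6P, so P = 69 and Y = 3363 − 3·69 = 3156.
Output 3156 is above potential 3123, so over time expected prices rise and SRAS shifts left until Y returns to 3123.
Long run: Y = 3123 on the AD curve gives 3123 = 3363 − 3P, so P = 80.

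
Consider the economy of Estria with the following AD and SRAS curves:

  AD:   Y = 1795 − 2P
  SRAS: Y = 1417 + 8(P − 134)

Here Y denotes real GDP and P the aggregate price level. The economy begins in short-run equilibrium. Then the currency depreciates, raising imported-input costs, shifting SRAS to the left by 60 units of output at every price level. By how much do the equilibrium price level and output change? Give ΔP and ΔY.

This is a negative supply shock: SRAS shifts left.
New SRAS: Y = 285 + 8P.
Set AD = SRAS: 1795 − 2P = 285 + 8P, so 1510 = 10P and P = 151.
Y = 1795 − 2·151 = 1493.
Initially P = 145, Y = 1505, so ΔP = +6 and ΔY = -12.

ΔP = +6, ΔY = -12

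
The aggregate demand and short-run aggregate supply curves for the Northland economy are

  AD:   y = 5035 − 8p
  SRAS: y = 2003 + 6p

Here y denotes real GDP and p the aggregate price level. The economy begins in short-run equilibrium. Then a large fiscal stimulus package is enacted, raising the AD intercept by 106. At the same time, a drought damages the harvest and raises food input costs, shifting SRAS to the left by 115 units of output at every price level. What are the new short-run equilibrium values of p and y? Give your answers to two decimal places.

p = 232.36, y = 3282.14

After both shocks: AD is y = 5141 − 8p and SRAS is y = 1888 + 6p.
Setting them equal: 3253 = 14p, so p = 232.36.
Substituting into AD, y = 3282.14.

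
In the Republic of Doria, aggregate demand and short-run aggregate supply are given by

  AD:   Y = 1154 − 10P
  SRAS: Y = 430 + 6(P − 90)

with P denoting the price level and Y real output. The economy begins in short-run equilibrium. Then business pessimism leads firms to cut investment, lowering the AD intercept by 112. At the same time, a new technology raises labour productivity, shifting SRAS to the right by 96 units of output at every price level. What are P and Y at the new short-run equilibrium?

P = 66, Y = 382

After both shocks: AD is Y = 1042 − 10P and SRAS is Y = 6P − 14.
Setting them equal: 1056 = 16P, so P = 66.
Y = 1042 − 10·66 = 382.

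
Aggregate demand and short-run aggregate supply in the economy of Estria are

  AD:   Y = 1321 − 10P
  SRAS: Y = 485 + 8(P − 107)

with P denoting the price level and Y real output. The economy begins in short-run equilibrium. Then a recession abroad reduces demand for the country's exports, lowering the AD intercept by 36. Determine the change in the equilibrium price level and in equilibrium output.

ΔP = -2, ΔY = -16

This is a negative demand shock: AD shifts left.
New AD: Y = 1285 − 10P.
SRAS can be written Y = 8P − 371.
Set AD = SRAS: 1285 − 10P = 8P − 371, so 1656 = 18P and P = 92.
Y = 1285 − 10·92 = 365.
Initially P = 94, Y = 381, so ΔP = -2 and ΔY = -16.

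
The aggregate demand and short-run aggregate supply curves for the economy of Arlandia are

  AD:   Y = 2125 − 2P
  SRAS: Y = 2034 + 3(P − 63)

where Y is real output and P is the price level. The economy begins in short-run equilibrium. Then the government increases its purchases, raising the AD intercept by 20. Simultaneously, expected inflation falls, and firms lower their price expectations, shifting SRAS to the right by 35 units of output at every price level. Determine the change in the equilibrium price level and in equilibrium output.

After both shocks: AD is Y = 2145 − 2P and SRAS is Y = 1880 + 3P.
Setting them equal: 265 = 5P, so P = 53.
Y = 2145 − 2·53 = 2039.
Initially P = 56, Y = 2013, so ΔP = -3 and ΔY = +26.

ΔP = -3, ΔY = +26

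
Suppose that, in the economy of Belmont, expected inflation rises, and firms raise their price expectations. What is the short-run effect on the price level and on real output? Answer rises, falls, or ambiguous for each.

This is an adverse supply shock: SRAS shifts left.
Moving along the downward-sloping AD curve, P rises and Y falls.

Price level: rises; output: falls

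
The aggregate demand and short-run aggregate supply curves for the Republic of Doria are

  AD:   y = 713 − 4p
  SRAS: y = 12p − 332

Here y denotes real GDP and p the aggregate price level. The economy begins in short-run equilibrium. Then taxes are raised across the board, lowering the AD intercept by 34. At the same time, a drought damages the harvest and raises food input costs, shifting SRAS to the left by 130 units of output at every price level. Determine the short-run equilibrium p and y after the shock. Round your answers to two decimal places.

After both shocks: AD is y = 679 − 4p and SRAS is y = 12p − 462.
Setting them equal: 1141 = 16p, so p = 71.31.
Substituting into AD, y = 393.75.

p = 71.31, y = 393.75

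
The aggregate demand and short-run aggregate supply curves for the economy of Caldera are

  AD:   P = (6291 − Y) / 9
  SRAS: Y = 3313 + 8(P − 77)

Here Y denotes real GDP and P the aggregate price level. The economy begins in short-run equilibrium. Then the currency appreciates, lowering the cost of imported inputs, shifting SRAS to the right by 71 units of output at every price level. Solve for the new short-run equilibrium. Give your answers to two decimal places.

P = 207.24, Y = 4425.88

This is a positive supply shock: SRAS shifts right.
New SRAS: Y = 2768 + 8P.
Set AD = SRAS: 6291 − 9P = 2768 + 8P, so 3523 = 17P and P = 207.24.
Substituting into AD, Y = 4425.88.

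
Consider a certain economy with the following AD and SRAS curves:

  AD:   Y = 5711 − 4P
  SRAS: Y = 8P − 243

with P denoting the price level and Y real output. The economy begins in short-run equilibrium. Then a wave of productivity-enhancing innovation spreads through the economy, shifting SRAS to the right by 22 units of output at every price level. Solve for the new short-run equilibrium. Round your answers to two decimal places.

P = 494.33, Y = 3733.67

This is a positive supply shock: SRAS shifts right.
New SRAS: Y = 8P − 221.
Set AD = SRAS: 5711 − 4P = 8P − 221, so 5932 = 12P and P = 494.33.
Substituting into AD, Y = 3733.67.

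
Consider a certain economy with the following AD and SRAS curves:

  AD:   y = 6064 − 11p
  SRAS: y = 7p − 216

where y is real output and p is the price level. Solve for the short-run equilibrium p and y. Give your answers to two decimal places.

Set AD = SRAS: 6064 − 11p = 7p − 216, so 6280 = 18p and p = 348.89.
Substituting into AD, y = 6064 − 11p = 2226.22.

p = 348.89, y = 2226.22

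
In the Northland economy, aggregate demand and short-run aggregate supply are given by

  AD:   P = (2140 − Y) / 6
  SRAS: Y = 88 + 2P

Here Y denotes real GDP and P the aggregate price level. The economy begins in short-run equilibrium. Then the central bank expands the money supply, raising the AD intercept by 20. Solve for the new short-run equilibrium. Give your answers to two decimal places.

P = 259.00, Y = 606.00

This is a positive demand shock: AD shifts right.
New AD: Y = 2160 − 6P.
Set AD = SRAS: 2160 − 6P = 88 + 2P, so 2072 = 8P and P = 259.00.
Substituting into AD, Y = 606.00.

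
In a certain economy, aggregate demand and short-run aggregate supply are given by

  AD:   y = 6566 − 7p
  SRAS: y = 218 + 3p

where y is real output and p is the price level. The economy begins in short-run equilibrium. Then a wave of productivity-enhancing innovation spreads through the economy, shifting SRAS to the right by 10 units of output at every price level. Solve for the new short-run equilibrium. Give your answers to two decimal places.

This is a positive supply shock: SRAS shifts right.
New SRAS: y = 228 + 3p.
Set AD = SRAS: 6566 − 7p = 228 + 3p, so 6338 = 10p and p = 633.80.
Substituting into AD, y = 2129.40.

p = 633.80, y = 2129.40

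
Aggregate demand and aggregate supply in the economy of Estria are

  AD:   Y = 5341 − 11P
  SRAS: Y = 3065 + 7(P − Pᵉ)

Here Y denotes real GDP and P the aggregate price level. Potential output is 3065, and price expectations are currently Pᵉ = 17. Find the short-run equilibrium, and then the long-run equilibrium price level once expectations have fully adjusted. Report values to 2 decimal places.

Short run: P = 133.06, Y = 3877.39. Long run: P = 206.91.

Short run: with Pᵉ = 17, SRAS is Y = 2946 + 7P. Setting AD = SRAS gives 2395 = 18P, so P = 133.06 and Y = 5341 − 11P = 3877.39.
Output 3877.39 is above potential 3065, so over time expected prices rise and SRAS shifts left until Y returns to 3065.
Long run: Y = 3065 on the AD curve gives 3065 = 5341 − 11P, so P = 206.91.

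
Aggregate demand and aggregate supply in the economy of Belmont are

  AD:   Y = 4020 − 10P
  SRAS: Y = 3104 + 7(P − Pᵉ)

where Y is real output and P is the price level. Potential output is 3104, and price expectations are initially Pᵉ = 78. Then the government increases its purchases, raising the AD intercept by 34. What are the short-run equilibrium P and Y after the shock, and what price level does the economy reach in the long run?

AD shifts right: new AD is Y = 4054 − 10P. With Pᵉ = 78, SRAS is Y = 2558 + 7P.
Short run: 4054 − 10P = 2558 + 7P gives 1496 = 17P, so P = 88 and Y = 4054 − 10·88 = 3174.
Y = 3174 is above potential 3104; expectations adjust and SRAS shifts left until Y = 3104.
Long run: on the new AD curve, 3104 = 4054 − 10P gives P = 95.

Short run: P = 88, Y = 3174. Long run: P = 95.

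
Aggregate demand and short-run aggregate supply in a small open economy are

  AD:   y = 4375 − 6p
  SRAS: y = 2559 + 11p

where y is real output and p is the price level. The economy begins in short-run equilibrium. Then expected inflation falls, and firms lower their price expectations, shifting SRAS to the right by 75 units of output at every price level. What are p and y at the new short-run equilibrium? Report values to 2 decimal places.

This is a positive supply shock: SRAS shifts right.
New SRAS: y = 2634 + 11p.
Set AD = SRAS: 4375 − 6p = 2634 + 11p, so 1741 = 17p and p = 102.41.
Substituting into AD, y = 3760.53.

p = 102.41, y = 3760.53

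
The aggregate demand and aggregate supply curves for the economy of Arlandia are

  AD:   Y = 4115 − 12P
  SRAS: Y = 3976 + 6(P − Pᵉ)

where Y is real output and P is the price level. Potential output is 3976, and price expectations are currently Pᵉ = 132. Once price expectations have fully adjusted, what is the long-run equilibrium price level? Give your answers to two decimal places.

Short run: with Pᵉ = 132, SRAS is Y = 3184 + 6P. Setting AD = SRAS gives 931 = 18P, so P = 51.72 and Y = 4115 − 12P = 3494.33.
Output 3494.33 is below potential 3976, so over time expected prices fall and SRAS shifts right until Y returns to 3976.
Long run: Y = 3976 on the AD curve gives 3976 = 4115 − 12P, so P = 11.58.

Long-run P = 11.58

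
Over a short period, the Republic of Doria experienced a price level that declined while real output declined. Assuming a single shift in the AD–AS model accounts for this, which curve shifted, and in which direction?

P fell and Y fell. An AD shift moves P and Y in the same direction; an SRAS shift moves them in opposite directions.
Here P and Y moved in the same direction, so the AD curve shifted.
Since Y fell, AD shifted left.

AD shifted left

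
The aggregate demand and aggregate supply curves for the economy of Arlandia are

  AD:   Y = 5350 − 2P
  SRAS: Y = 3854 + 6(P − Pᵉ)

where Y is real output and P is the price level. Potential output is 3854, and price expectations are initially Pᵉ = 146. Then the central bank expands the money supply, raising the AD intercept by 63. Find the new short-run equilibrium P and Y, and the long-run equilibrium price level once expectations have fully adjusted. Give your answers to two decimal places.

AD shifts right: new AD is Y = 5413 − 2P. With Pᵉ = 146, SRAS is Y = 2978 + 6P.
Short run: 5413 − 2P = 2978 + 6P gives 2435 = 8P, so P = 304.38 and Y = 5413 − 2P = 4804.25.
Y = 4804.25 is above potential 3854; expectations adjust and SRAS shifts left until Y = 3854.
Long run: on the new AD curve, 3854 = 5413 − 2P gives P = 779.50.

Short run: P = 304.38, Y = 4804.25. Long run: P = 779.50.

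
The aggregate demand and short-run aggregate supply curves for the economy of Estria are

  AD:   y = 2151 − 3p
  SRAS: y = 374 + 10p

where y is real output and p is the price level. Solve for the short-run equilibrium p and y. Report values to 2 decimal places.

Set AD = SRAS: 2151 − 3p = 374 + 10p, so 1777 = 13p and p = 136.69.
Substituting into AD, y = 2151 − 3p = 1740.92.

p = 136.69, y = 1740.92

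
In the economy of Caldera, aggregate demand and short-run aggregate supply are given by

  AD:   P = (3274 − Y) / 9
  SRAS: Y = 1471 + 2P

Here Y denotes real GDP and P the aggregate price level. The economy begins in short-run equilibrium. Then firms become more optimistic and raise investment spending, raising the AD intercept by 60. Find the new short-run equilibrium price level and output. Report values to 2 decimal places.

P = 169.36, Y = 1809.73

This is a positive demand shock: AD shifts right.
New AD: Y = 3334 − 9P.
Set AD = SRAS: 3334 − 9P = 1471 + 2P, so 1863 = 11P and P = 169.36.
Substituting into AD, Y = 1809.73.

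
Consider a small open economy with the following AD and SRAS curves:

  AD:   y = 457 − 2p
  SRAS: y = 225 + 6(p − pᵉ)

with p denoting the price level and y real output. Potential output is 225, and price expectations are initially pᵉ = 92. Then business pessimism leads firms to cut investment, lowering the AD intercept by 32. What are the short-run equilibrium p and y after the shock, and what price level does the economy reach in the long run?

AD shifts left: new AD is y = 425 − 2p. With pᵉ = 92, SRAS is y = 6p − 327.
Short run: 425 − 2p = 6p − 327 gives 752 = 8p, so p = 94 and y = 425 − 2·94 = 237.
y = 237 is above potential 225; expectations adjust and SRAS shifts left until y = 225.
Long run: on the new AD curve, 225 = 425 − 2p gives p = 100.

Short run: p = 94, y = 237. Long run: p = 100.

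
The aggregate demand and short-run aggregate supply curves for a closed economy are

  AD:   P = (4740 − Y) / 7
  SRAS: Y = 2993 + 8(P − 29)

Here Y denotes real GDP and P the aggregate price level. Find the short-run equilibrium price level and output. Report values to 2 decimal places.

Write SRAS as Y = 2993 + 8P − 232 = 2761 + 8P.
Rearrange AD to Y = 4740 − 7P.
Set AD = SRAS: 4740 − 7P = 2761 + 8P, so 1979 = 15P and P = 131.93.
Substituting into AD, Y = 4740 − 7P = 3816.47.

P = 131.93, Y = 3816.47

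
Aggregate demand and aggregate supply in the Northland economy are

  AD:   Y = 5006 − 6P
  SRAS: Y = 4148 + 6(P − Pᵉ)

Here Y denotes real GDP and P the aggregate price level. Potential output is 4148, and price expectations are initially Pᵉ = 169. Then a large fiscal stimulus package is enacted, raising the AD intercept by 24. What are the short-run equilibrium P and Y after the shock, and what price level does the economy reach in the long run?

AD shifts right: new AD is Y = 5030 − 6P. With Pᵉ = 169, SRAS is Y = 3134 + 6P.
Short run: 5030 − 6P = 3134 + 6P gives 1896 = 12P, so P = 158 and Y = 5030 − 6·158 = 4082.
Y = 4082 is below potential 4148; expectations adjust and SRAS shifts right until Y = 4148.
Long run: on the new AD curve, 4148 = 5030 − 6P gives P = 147.

Short run: P = 158, Y = 4082. Long run: P = 147.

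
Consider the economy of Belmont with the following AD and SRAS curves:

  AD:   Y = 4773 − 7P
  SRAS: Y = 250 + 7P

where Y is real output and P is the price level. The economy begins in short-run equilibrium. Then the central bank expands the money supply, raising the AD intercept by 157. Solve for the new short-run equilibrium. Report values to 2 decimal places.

P = 334.29, Y = 2590.00

This is a positive demand shock: AD shifts right.
New AD: Y = 4930 − 7P.
Set AD = SRAS: 4930 − 7P = 250 + 7P, so 4680 = 14P and P = 334.29.
Substituting into AD, Y = 2590.00.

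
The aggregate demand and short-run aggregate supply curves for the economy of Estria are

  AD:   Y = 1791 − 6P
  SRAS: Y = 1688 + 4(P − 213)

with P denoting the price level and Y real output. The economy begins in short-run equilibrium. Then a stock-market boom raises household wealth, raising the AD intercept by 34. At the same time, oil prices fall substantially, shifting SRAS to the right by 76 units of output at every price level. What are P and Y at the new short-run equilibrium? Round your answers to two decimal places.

P = 91.30, Y = 1277.20

After both shocks: AD is Y = 1825 − 6P and SRAS is Y = 912 + 4P.
Setting them equal: 913 = 10P, so P = 91.30.
Substituting into AD, Y = 1277.20.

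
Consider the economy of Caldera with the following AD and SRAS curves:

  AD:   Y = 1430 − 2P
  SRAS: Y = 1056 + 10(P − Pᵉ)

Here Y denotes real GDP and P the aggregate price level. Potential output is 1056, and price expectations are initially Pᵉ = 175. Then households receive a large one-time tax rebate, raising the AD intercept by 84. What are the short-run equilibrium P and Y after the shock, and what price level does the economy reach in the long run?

AD shifts right: new AD is Y = 1514 − 2P. With Pᵉ = 175, SRAS is Y = 10P − 694.
Short run: 1514 − 2P = 10P − 694 gives 2208 = 12P, so P = 184 and Y = 1514 − 2·184 = 1146.
Y = 1146 is above potential 1056; expectations adjust and SRAS shifts left until Y = 1056.
Long run: on the new AD curve, 1056 = 1514 − 2P gives P = 229.

Short run: P = 184, Y = 1146. Long run: P = 229.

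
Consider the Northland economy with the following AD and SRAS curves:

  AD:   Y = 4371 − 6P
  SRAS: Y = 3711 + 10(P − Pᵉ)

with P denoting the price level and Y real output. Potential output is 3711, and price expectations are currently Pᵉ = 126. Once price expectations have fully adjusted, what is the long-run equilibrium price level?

Long-run P = 110

Short run: with Pᵉ = 126, SRAS is Y = 2451 + 10P. Setting AD = SRAS gives 1920 = 16P, so P = 120 and Y = 4371 − 6·120 = 3651.
Output 3651 is below potential 3711, so over time expected prices fall and SRAS shifts right until Y returns to 3711.
Long run: Y = 3711 on the AD curve gives 3711 = 4371 − 6P, so P = 110.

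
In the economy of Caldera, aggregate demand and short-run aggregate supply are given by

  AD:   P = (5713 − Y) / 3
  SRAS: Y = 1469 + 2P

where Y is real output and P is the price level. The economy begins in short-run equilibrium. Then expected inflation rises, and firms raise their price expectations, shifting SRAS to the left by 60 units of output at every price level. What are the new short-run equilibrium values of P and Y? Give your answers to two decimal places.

This is a negative supply shock: SRAS shifts left.
New SRAS: Y = 1409 + 2P.
Set AD = SRAS: 5713 − 3P = 1409 + 2P, so 4304 = 5P and P = 860.80.
Substituting into AD, Y = 3130.60.

P = 860.80, Y = 3130.60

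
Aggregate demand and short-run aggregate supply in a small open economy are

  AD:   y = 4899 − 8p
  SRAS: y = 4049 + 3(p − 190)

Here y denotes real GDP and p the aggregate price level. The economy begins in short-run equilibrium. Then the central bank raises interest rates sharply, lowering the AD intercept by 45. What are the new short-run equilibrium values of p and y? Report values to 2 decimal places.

p = 125.00, y = 3854.00

This is a negative demand shock: AD shifts left.
New AD: y = 4854 − 8p.
SRAS can be written y = 3479 + 3p.
Set AD = SRAS: 4854 − 8p = 3479 + 3p, so 1375 = 11p and p = 125.00.
Substituting into AD, y = 3854.00.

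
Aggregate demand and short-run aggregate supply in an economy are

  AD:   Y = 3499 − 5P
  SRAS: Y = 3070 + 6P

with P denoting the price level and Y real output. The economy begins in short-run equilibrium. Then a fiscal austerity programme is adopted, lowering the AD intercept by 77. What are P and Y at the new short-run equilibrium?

This is a negative demand shock: AD shifts left.
New AD: Y = 3422 − 5P.
Set AD = SRAS: 3422 − 5P = 3070 + 6P, so 352 = 11P and P = 32.
Y = 3422 − 5·32 = 3262.

P = 32, Y = 3262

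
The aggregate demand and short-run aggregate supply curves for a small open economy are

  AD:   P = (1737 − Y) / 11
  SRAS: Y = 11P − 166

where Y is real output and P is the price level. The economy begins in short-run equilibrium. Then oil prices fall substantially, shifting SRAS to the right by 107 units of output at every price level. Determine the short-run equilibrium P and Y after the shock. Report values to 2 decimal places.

This is a positive supply shock: SRAS shifts right.
New SRAS: Y = 11P − 59.
Set AD = SRAS: 1737 − 11P = 11P − 59, so 1796 = 22P and P = 81.64.
Substituting into AD, Y = 839.00.

P = 81.64, Y = 839.00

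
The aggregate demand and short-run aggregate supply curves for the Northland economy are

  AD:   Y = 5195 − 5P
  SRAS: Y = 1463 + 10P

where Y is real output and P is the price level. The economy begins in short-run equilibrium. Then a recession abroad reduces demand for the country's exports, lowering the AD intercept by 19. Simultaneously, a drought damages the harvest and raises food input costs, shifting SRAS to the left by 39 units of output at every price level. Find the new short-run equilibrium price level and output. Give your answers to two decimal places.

After both shocks: AD is Y = 5176 − 5P and SRAS is Y = 1424 + 10P.
Setting them equal: 3752 = 15P, so P = 250.13.
Substituting into AD, Y = 3925.33.

P = 250.13, Y = 3925.33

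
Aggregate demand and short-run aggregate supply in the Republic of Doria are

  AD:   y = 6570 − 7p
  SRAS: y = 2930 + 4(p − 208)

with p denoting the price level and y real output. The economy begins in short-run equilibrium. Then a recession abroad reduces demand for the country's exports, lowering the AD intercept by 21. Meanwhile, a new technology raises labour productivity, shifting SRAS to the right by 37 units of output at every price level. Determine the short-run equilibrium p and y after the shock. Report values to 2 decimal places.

After both shocks: AD is y = 6549 − 7p and SRAS is y = 2135 + 4p.
Setting them equal: 4414 = 11p, so p = 401.27.
Substituting into AD, y = 3740.09.

p = 401.27, y = 3740.09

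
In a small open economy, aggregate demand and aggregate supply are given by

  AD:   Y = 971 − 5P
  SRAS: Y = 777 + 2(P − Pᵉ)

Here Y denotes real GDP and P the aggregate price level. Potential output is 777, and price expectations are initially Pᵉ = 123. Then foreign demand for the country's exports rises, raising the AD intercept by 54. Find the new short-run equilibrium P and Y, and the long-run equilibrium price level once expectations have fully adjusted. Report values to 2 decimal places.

AD shifts right: new AD is Y = 1025 − 5P. With Pᵉ = 123, SRAS is Y = 531 + 2P.
Short run: 1025 − 5P = 531 + 2P gives 494 = 7P, so P = 70.57 and Y = 1025 − 5P = 672.14.
Y = 672.14 is below potential 777; expectations adjust and SRAS shifts right until Y = 777.
Long run: on the new AD curve, 777 = 1025 − 5P gives P = 49.60.

Short run: P = 70.57, Y = 672.14. Long run: P = 49.60.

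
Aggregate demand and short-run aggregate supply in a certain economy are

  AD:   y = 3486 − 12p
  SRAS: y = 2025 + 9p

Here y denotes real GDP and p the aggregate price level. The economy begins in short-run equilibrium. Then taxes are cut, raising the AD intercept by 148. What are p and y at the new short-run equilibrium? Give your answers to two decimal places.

p = 76.62, y = 2714.57

This is a positive demand shock: AD shifts right.
New AD: y = 3634 − 12p.
Set AD = SRAS: 3634 − 12p = 2025 + 9p, so 1609 = 21p and p = 76.62.
Substituting into AD, y = 2714.57.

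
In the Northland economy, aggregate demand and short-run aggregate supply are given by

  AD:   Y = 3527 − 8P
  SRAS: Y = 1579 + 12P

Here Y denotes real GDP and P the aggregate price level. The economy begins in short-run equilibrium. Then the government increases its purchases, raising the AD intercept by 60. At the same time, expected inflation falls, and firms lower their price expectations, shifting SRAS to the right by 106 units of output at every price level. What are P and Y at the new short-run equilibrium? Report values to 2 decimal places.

After both shocks: AD is Y = 3587 − 8P and SRAS is Y = 1685 + 12P.
Setting them equal: 1902 = 20P, so P = 95.10.
Substituting into AD, Y = 2826.20.

P = 95.10, Y = 2826.20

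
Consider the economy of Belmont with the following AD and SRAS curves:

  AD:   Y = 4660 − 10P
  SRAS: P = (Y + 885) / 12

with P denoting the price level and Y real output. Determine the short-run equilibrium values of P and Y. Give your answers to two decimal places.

Rearrange SRAS to Y = 12P − 885.
Set AD = SRAS: 4660 − 10P = 12P − 885, so 5545 = 22P and P = 252.05.
Substituting into AD, Y = 4660 − 10P = 2139.55.

P = 252.05, Y = 2139.55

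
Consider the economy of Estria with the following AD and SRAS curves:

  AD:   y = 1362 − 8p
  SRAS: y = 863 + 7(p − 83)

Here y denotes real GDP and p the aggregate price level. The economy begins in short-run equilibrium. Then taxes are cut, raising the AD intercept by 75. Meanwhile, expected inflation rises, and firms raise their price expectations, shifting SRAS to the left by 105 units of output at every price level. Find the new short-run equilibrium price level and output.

p = 84, y = 765

After both shocks: AD is y = 1437 − 8p and SRAS is y = 177 + 7p.
Setting them equal: 1260 = 15p, so p = 84.
y = 1437 − 8·84 = 765.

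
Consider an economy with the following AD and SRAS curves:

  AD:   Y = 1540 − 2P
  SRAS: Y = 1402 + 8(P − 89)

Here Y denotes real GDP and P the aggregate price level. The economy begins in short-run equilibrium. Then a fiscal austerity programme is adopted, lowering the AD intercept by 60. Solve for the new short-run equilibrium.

P = 79, Y = 1322

This is a negative demand shock: AD shifts left.
New AD: Y = 1480 − 2P.
SRAS can be written Y = 690 + 8P.
Set AD = SRAS: 1480 − 2P = 690 + 8P, so 790 = 10P and P = 79.
Y = 1480 − 2·79 = 1322.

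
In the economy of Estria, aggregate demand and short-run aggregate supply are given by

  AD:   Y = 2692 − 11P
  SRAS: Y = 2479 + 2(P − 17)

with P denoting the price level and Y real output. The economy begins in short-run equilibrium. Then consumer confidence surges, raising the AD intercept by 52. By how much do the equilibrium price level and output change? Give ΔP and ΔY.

This is a positive demand shock: AD shifts right.
New AD: Y = 2744 − 11P.
SRAS can be written Y = 2445 + 2P.
Set AD = SRAS: 2744 − 11P = 2445 + 2P, so 299 = 13P and P = 23.
Y = 2744 − 11·23 = 2491.
Initially P = 19, Y = 2483, so ΔP = +4 and ΔY = +8.

ΔP = +4, ΔY = +8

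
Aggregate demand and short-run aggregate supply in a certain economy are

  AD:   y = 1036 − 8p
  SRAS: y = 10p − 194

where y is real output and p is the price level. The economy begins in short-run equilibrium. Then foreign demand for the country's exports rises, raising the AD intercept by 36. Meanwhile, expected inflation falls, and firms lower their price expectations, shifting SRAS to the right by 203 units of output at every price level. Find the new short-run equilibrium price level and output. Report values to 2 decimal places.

p = 59.06, y = 599.56

After both shocks: AD is y = 1072 − 8p and SRAS is y = 9 + 10p.
Setting them equal: 1063 = 18p, so p = 59.06.
Substituting into AD, y = 599.56.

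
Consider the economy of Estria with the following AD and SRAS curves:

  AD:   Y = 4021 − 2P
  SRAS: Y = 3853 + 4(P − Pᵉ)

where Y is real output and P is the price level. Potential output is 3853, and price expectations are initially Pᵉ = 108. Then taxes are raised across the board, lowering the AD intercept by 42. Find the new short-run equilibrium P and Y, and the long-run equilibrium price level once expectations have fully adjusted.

Short run: P = 93, Y = 3793. Long run: P = 63.

AD shifts left: new AD is Y = 3979 − 2P. With Pᵉ = 108, SRAS is Y = 3421 + 4P.
Short run: 3979 − 2P = 3421 + 4P gives 558 = 6P, so P = 93 and Y = 3979 − 2·93 = 3793.
Y = 3793 is below potential 3853; expectations adjust and SRAS shifts right until Y = 3853.
Long run: on the new AD curve, 3853 = 3979 − 2P gives P = 63.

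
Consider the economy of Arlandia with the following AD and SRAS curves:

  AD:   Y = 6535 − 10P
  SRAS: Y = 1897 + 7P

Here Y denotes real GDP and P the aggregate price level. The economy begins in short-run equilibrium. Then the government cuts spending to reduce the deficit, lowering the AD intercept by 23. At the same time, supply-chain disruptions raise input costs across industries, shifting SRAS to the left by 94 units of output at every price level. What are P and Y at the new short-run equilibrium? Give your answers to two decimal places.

After both shocks: AD is Y = 6512 − 10P and SRAS is Y = 1803 + 7P.
Setting them equal: 4709 = 17P, so P = 277.00.
Substituting into AD, Y = 3742.00.

P = 277.00, Y = 3742.00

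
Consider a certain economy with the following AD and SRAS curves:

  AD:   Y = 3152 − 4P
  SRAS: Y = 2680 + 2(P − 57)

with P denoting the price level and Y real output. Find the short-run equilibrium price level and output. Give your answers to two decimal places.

Write SRAS as Y = 2680 + 2P − 114 = 2566 + 2P.
Set AD = SRAS: 3152 − 4P = 2566 + 2P, so 586 = 6P and P = 97.67.
Substituting into AD, Y = 3152 − 4P = 2761.33.

P = 97.67, Y = 2761.33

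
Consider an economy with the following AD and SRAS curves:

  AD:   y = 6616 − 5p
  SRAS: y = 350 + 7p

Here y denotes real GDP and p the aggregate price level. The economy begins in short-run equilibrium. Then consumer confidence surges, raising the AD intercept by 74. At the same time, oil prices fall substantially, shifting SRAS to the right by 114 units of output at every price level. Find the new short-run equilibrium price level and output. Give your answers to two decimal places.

p = 518.83, y = 4095.83

After both shocks: AD is y = 6690 − 5p and SRAS is y = 464 + 7p.
Setting them equal: 6226 = 12p, so p = 518.83.
Substituting into AD, y = 4095.83.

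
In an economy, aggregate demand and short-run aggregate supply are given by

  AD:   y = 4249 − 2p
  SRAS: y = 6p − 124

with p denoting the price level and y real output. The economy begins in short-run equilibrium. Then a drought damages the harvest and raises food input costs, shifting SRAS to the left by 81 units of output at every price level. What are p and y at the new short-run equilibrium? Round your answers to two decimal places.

This is a negative supply shock: SRAS shifts left.
New SRAS: y = 6p − 205.
Set AD = SRAS: 4249 − 2p = 6p − 205, so 4454 = 8p and p = 556.75.
Substituting into AD, y = 3135.50.

p = 556.75, y = 3135.50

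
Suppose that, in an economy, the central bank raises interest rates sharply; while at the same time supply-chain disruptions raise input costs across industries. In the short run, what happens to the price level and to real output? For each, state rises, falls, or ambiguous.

The first event is a negative demand shock: AD shifts left, which by itself pushes P down and Y down.
The second is an adverse supply shock: SRAS shifts left, which by itself pushes P up and Y down.
The two shocks push P in opposite directions, so the effect on P is ambiguous. Both shocks push Y down, so Y falls.

Price level: ambiguous; output: falls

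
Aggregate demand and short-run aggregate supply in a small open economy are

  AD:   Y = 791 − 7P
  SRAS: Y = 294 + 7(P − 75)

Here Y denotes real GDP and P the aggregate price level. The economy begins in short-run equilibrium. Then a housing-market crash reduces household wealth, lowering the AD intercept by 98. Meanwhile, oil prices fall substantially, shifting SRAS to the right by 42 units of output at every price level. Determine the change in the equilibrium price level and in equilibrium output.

ΔP = -10, ΔY = -28

After both shocks: AD is Y = 693 − 7P and SRAS is Y = 7P − 189.
Setting them equal: 882 = 14P, so P = 63.
Y = 693 − 7·63 = 252.
Initially P = 73, Y = 280, so ΔP = -10 and ΔY = -28.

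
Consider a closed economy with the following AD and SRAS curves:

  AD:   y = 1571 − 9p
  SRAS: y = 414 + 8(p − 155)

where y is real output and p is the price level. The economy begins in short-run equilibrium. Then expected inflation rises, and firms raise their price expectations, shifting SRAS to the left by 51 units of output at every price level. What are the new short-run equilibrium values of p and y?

This is a negative supply shock: SRAS shifts left.
New SRAS: y = 8p − 877.
Set AD = SRAS: 1571 − 9p = 8p − 877, so 2448 = 17p and p = 144.
y = 1571 − 9·144 = 275.

p = 144, y = 275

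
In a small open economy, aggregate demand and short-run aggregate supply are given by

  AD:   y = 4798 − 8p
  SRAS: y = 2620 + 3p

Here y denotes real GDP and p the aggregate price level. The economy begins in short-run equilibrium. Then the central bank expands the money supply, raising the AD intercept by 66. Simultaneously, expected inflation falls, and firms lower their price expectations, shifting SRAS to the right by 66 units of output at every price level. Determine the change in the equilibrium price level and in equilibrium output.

After both shocks: AD is y = 4864 − 8p and SRAS is y = 2686 + 3p.
Setting them equal: 2178 = 11p, so p = 198.
y = 4864 − 8·198 = 3280.
Initially p = 198, y = 3214, so Δp = +0 and Δy = +66.

Δp = +0, Δy = +66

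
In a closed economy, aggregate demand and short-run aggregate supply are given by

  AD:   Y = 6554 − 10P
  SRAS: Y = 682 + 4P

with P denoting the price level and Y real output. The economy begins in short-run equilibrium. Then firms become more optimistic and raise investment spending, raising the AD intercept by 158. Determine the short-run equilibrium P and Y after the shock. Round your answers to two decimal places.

This is a positive demand shock: AD shifts right.
New AD: Y = 6712 − 10P.
Set AD = SRAS: 6712 − 10P = 682 + 4P, so 6030 = 14P and P = 430.71.
Substituting into AD, Y = 2404.86.

P = 430.71, Y = 2404.86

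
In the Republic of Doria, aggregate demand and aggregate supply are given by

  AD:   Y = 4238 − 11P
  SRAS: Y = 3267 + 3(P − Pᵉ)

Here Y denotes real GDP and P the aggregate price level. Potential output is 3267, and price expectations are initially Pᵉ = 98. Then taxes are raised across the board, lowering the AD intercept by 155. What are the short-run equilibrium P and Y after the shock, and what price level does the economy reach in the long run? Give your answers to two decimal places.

Short run: P = 79.29, Y = 3210.86. Long run: P = 74.18.

AD shifts left: new AD is Y = 4083 − 11P. With Pᵉ = 98, SRAS is Y = 2973 + 3P.
Short run: 4083 − 11P = 2973 + 3P gives 1110 = 14P, so P = 79.29 and Y = 4083 − 11P = 3210.86.
Y = 3210.86 is below potential 3267; expectations adjust and SRAS shifts right until Y = 3267.
Long run: on the new AD curve, 3267 = 4083 − 11P gives P = 74.18.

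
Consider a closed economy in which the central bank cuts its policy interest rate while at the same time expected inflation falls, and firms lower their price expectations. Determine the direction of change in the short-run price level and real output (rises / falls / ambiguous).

The first event is a positive demand shock: AD shifts right, which by itself pushes P up and Y up.
The second is a favourable supply shock: SRAS shifts right, which by itself pushes P down and Y up.
The two shocks push P in opposite directions, so the effect on P is ambiguous. Both shocks push Y up, so Y rises.

Price level: ambiguous; output: rises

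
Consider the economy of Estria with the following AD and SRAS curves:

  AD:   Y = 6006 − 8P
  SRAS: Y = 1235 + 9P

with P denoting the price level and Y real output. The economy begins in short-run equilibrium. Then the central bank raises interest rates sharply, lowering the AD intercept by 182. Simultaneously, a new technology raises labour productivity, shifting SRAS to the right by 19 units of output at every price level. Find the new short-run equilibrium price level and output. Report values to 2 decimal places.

P = 268.82, Y = 3673.41

After both shocks: AD is Y = 5824 − 8P and SRAS is Y = 1254 + 9P.
Setting them equal: 4570 = 17P, so P = 268.82.
Substituting into AD, Y = 3673.41.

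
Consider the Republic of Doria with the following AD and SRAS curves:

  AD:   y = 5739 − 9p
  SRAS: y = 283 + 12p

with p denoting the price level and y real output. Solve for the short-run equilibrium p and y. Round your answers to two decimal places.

Set AD = SRAS: 5739 − 9p = 283 + 12p, so 5456 = 21p and p = 259.81.
Substituting into AD, y = 5739 − 9p = 3400.71.

p = 259.81, y = 3400.71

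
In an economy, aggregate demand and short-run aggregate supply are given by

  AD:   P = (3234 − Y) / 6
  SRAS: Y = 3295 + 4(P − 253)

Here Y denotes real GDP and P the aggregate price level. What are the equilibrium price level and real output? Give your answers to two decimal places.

Write SRAS as Y = 3295 + 4P − 1012 = 2283 + 4P.
Rearrange AD to Y = 3234 − 6P.
Set AD = SRAS: 3234 − 6P = 2283 + 4P, so 951 = 10P and P = 95.10.
Substituting into AD, Y = 3234 − 6P = 2663.40.

P = 95.10, Y = 2663.40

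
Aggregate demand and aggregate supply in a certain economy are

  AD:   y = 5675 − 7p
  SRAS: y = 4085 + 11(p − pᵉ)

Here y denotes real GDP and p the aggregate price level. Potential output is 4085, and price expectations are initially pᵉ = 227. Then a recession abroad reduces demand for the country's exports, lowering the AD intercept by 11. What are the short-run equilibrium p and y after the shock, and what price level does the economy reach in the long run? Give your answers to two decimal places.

Short run: p = 226.44, y = 4078.89. Long run: p = 225.57.

AD shifts left: new AD is y = 5664 − 7p. With pᵉ = 227, SRAS is y = 1588 + 11p.
Short run: 5664 − 7p = 1588 + 11p gives 4076 = 18p, so p = 226.44 and y = 5664 − 7p = 4078.89.
y = 4078.89 is below potential 4085; expectations adjust and SRAS shifts right until y = 4085.
Long run: on the new AD curve, 4085 = 5664 − 7p gives p = 225.57.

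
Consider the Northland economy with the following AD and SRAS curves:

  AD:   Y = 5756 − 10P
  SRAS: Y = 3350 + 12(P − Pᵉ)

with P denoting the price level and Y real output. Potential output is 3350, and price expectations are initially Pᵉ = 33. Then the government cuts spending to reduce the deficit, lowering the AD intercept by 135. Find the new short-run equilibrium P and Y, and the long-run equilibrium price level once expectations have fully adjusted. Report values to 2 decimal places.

AD shifts left: new AD is Y = 5621 − 10P. With Pᵉ = 33, SRAS is Y = 2954 + 12P.
Short run: 5621 − 10P = 2954 + 12P gives 2667 = 22P, so P = 121.23 and Y = 5621 − 10P = 4408.73.
Y = 4408.73 is above potential 3350; expectations adjust and SRAS shifts left until Y = 3350.
Long run: on the new AD curve, 3350 = 5621 − 10P gives P = 227.10.

Short run: P = 121.23, Y = 4408.73. Long run: P = 227.10.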